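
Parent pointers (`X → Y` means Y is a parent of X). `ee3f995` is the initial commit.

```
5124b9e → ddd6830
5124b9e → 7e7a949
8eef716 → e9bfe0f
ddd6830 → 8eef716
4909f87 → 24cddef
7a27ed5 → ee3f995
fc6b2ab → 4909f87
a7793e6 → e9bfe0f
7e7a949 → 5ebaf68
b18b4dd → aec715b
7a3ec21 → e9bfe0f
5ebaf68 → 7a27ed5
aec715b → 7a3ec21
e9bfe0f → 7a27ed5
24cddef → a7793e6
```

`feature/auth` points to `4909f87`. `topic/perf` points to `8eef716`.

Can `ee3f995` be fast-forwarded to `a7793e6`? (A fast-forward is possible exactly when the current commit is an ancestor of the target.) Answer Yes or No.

Yes

A fast-forward from ee3f995 to a7793e6 is possible iff ee3f995 is an ancestor of a7793e6.
Ancestors of a7793e6: {7a27ed5, a7793e6, e9bfe0f, ee3f995}.
ee3f995 is among them, so fast-forward is possible.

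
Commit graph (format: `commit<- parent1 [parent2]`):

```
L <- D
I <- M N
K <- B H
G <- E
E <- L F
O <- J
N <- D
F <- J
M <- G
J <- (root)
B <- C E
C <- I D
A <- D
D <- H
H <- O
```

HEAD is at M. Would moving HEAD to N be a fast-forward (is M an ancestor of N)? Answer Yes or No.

No

A fast-forward from M to N is possible iff M is an ancestor of N.
Ancestors of N: {D, H, J, N, O}.
M is not among them, so fast-forward is not possible.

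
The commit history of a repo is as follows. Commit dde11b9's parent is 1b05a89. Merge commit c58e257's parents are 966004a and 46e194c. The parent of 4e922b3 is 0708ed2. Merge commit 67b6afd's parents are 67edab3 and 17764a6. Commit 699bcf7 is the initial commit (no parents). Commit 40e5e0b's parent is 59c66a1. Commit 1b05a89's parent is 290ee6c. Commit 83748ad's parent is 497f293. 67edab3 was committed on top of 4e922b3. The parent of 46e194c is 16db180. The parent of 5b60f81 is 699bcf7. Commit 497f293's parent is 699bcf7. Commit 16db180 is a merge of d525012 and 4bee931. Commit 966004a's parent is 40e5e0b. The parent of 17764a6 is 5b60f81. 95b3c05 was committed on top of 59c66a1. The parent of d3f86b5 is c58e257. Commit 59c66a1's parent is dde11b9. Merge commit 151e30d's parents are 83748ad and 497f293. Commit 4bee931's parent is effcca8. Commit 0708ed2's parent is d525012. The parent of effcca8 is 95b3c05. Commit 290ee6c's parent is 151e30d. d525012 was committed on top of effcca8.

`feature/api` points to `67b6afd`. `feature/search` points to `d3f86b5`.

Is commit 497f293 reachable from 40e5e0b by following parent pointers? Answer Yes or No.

Yes

Ancestors of 40e5e0b (commits reachable by following parents): {151e30d, 1b05a89, 290ee6c, 40e5e0b, 497f293, 59c66a1, 699bcf7, 83748ad, dde11b9}.
497f293 is in that set, so it is an ancestor of 40e5e0b.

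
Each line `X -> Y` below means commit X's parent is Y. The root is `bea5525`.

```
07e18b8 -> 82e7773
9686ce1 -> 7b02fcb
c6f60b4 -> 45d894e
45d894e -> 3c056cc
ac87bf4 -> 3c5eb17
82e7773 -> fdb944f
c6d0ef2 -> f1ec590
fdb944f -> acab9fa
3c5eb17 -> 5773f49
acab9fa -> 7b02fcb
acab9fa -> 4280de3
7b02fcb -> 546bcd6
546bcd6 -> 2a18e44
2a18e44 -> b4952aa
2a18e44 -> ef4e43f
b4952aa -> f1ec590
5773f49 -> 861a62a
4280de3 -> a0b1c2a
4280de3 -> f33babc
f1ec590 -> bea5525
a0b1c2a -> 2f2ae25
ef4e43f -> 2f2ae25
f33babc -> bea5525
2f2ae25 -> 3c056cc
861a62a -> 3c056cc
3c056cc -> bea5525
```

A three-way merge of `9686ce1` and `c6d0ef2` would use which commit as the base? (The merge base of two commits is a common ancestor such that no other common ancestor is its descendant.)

Ancestors of 9686ce1: {2a18e44, 2f2ae25, 3c056cc, 546bcd6, 7b02fcb, 9686ce1, b4952aa, bea5525, ef4e43f, f1ec590}.
Ancestors of c6d0ef2: {bea5525, c6d0ef2, f1ec590}.
Common ancestors: {bea5525, f1ec590}.
Among these, f1ec590 is not an ancestor of any other common ancestor — it is the merge base.

f1ec590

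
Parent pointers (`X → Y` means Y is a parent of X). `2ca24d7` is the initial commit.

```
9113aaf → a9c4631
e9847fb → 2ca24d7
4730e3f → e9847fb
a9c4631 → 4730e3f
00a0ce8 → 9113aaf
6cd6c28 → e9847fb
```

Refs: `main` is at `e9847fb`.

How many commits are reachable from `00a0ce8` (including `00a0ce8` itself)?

Walking parent pointers from 00a0ce8: reachable set = {00a0ce8, 2ca24d7, 4730e3f, 9113aaf, a9c4631, e9847fb}.
That is 6 commits.

6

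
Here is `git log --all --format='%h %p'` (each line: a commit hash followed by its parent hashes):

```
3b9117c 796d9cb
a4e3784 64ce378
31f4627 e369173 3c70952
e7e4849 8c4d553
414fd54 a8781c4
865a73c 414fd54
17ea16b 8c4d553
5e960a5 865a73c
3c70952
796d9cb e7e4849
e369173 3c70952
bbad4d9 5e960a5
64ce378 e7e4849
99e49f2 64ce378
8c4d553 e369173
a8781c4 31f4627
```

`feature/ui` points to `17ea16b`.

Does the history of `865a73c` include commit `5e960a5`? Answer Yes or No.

No

Ancestors of 865a73c: {31f4627, 3c70952, 414fd54, 865a73c, a8781c4, e369173}.
5e960a5 is not in that set, so it is not an ancestor of 865a73c.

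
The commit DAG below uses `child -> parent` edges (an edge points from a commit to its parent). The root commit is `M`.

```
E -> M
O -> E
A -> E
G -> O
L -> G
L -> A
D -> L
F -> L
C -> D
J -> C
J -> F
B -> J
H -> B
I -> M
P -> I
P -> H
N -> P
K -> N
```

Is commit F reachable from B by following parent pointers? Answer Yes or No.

Yes

Ancestors of B (commits reachable by following parents): {A, B, C, D, E, F, G, J, L, M, O}.
F is in that set, so it is an ancestor of B.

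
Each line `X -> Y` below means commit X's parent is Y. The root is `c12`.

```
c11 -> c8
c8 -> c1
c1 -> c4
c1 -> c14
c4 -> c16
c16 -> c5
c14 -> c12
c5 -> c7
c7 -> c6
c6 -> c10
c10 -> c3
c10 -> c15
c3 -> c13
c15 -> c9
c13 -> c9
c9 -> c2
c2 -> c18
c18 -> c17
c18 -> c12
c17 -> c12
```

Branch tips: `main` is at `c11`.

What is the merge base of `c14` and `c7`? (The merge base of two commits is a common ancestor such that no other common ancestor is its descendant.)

Ancestors of c14: {c12, c14}.
Ancestors of c7: {c10, c12, c13, c15, c17, c18, c2, c3, c6, c7, c9}.
Common ancestors: {c12}.
The only common ancestor is c12, so it is the merge base.

c12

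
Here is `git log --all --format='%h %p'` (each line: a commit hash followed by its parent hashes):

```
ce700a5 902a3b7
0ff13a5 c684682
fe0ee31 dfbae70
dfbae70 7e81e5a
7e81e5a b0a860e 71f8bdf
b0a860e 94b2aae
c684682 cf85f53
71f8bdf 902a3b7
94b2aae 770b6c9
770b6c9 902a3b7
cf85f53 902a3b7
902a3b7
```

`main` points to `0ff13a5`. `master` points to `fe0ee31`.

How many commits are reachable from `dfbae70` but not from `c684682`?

6

Reachable from dfbae70: {71f8bdf, 770b6c9, 7e81e5a, 902a3b7, 94b2aae, b0a860e, dfbae70}.
Reachable from c684682: {902a3b7, c684682, cf85f53}.
In dfbae70's history but not c684682's: {71f8bdf, 770b6c9, 7e81e5a, 94b2aae, b0a860e, dfbae70} — 6 commits.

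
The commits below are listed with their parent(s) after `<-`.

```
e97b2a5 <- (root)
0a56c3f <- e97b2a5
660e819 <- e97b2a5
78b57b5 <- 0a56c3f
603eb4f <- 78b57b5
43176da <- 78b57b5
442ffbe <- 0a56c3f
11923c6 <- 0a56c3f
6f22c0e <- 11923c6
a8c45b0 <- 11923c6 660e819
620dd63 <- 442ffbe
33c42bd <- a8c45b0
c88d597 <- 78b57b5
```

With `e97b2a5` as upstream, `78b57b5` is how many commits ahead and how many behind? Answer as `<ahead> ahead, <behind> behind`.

Reachable from 78b57b5: {0a56c3f, 78b57b5, e97b2a5}.
Reachable from e97b2a5: {e97b2a5}.
Only in 78b57b5's history (ahead): {0a56c3f, 78b57b5} — 2.
Only in e97b2a5's history (behind): {} — 0.

2 ahead, 0 behind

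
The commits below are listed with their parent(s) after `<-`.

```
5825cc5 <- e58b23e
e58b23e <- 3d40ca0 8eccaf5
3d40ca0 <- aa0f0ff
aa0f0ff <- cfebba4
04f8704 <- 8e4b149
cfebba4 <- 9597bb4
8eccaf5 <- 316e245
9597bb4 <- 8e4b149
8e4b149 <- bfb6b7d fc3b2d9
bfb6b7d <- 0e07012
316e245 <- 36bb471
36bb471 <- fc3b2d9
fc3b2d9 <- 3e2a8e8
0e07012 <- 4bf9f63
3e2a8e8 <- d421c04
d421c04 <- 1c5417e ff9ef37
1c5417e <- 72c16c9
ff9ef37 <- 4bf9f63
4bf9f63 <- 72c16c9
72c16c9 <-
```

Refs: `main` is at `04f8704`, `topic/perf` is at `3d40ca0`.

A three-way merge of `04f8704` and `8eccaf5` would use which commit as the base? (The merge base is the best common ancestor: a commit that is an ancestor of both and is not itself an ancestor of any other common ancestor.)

fc3b2d9

Ancestors of 04f8704: {04f8704, 0e07012, 1c5417e, 3e2a8e8, 4bf9f63, 72c16c9, 8e4b149, bfb6b7d, d421c04, fc3b2d9, ff9ef37}.
Ancestors of 8eccaf5: {1c5417e, 316e245, 36bb471, 3e2a8e8, 4bf9f63, 72c16c9, 8eccaf5, d421c04, fc3b2d9, ff9ef37}.
Common ancestors: {1c5417e, 3e2a8e8, 4bf9f63, 72c16c9, d421c04, fc3b2d9, ff9ef37}.
Among these, fc3b2d9 is not an ancestor of any other common ancestor — it is the merge base.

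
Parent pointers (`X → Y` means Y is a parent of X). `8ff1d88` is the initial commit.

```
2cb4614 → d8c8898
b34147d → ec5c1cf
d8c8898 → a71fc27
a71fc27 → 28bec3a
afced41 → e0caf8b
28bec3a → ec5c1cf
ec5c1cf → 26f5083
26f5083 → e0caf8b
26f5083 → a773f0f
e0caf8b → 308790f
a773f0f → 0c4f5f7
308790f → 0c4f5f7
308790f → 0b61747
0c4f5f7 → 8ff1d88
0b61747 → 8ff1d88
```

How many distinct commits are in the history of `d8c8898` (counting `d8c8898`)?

11

Walking parent pointers from d8c8898: reachable set = {0b61747, 0c4f5f7, 26f5083, 28bec3a, 308790f, 8ff1d88, a71fc27, a773f0f, d8c8898, e0caf8b, ec5c1cf}.
That is 11 commits.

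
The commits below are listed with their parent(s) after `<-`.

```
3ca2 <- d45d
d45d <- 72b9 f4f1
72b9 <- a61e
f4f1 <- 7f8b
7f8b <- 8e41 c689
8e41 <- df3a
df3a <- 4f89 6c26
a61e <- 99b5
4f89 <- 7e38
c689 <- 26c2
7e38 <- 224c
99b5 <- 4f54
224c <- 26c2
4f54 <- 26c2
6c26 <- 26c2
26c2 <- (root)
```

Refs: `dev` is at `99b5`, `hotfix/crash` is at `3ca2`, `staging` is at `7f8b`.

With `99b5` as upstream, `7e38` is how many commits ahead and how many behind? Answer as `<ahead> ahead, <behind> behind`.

2 ahead, 2 behind

Reachable from 7e38: {224c, 26c2, 7e38}.
Reachable from 99b5: {26c2, 4f54, 99b5}.
Only in 7e38's history (ahead): {224c, 7e38} — 2.
Only in 99b5's history (behind): {4f54, 99b5} — 2.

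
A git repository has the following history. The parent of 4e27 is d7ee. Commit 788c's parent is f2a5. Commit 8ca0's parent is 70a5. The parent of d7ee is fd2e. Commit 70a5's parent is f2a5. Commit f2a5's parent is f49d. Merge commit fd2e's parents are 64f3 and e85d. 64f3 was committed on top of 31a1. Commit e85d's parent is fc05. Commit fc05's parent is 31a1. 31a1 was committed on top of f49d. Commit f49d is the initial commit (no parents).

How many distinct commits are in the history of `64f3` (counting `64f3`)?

Walking parent pointers from 64f3: reachable set = {31a1, 64f3, f49d}.
That is 3 commits.

3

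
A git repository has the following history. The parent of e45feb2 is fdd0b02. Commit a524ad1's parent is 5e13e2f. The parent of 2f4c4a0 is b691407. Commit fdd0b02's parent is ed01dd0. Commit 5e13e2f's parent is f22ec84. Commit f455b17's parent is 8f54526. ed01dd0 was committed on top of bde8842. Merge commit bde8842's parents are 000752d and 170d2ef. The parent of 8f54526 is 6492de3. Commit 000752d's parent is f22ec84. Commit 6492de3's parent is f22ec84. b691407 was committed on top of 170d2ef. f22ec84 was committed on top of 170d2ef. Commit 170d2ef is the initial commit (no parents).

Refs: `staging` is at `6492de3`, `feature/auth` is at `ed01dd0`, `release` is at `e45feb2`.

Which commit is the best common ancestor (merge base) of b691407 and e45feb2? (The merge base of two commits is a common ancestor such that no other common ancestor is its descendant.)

Ancestors of b691407: {170d2ef, b691407}.
Ancestors of e45feb2: {000752d, 170d2ef, bde8842, e45feb2, ed01dd0, f22ec84, fdd0b02}.
Common ancestors: {170d2ef}.
The only common ancestor is 170d2ef, so it is the merge base.

170d2ef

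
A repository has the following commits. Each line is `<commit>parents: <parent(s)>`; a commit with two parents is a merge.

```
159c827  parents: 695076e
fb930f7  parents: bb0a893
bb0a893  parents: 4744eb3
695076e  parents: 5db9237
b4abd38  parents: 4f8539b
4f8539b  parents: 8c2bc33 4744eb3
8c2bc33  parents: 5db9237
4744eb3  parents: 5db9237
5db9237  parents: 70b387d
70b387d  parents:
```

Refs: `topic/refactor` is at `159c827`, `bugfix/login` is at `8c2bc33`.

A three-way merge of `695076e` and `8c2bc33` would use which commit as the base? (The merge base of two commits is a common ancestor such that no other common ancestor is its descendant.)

5db9237

Ancestors of 695076e: {5db9237, 695076e, 70b387d}.
Ancestors of 8c2bc33: {5db9237, 70b387d, 8c2bc33}.
Common ancestors: {5db9237, 70b387d}.
Among these, 5db9237 is not an ancestor of any other common ancestor — it is the merge base.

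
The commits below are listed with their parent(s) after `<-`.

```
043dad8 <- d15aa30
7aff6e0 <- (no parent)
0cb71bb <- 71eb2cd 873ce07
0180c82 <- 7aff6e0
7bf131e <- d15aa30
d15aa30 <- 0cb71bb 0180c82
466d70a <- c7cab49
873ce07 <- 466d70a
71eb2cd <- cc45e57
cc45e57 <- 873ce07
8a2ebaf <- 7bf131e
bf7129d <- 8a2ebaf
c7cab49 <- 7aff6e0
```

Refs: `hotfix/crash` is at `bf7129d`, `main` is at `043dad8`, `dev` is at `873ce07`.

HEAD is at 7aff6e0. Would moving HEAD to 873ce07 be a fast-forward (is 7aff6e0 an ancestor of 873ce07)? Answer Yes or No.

Yes

A fast-forward from 7aff6e0 to 873ce07 is possible iff 7aff6e0 is an ancestor of 873ce07.
Ancestors of 873ce07: {466d70a, 7aff6e0, 873ce07, c7cab49}.
7aff6e0 is among them, so fast-forward is possible.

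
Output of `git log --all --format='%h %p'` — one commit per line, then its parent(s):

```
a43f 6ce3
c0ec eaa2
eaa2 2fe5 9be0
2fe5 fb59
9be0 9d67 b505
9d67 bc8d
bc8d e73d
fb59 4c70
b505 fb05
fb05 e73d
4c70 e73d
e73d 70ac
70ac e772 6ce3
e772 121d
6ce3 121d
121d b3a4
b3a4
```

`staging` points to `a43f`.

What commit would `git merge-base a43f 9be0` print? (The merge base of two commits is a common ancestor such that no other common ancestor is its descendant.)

Ancestors of a43f: {121d, 6ce3, a43f, b3a4}.
Ancestors of 9be0: {121d, 6ce3, 70ac, 9be0, 9d67, b3a4, b505, bc8d, e73d, e772, fb05}.
Common ancestors: {121d, 6ce3, b3a4}.
Among these, 6ce3 is not an ancestor of any other common ancestor — it is the merge base.

6ce3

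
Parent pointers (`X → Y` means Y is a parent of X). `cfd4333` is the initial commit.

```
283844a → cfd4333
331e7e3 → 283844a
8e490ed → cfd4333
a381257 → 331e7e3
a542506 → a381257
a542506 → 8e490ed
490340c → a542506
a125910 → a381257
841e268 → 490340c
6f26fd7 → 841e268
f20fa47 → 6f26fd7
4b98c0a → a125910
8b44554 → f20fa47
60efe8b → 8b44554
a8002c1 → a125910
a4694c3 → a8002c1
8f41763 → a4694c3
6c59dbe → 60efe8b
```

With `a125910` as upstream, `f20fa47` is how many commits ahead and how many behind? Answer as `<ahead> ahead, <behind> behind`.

Reachable from f20fa47: {283844a, 331e7e3, 490340c, 6f26fd7, 841e268, 8e490ed, a381257, a542506, cfd4333, f20fa47}.
Reachable from a125910: {283844a, 331e7e3, a125910, a381257, cfd4333}.
Only in f20fa47's history (ahead): {490340c, 6f26fd7, 841e268, 8e490ed, a542506, f20fa47} — 6.
Only in a125910's history (behind): {a125910} — 1.

6 ahead, 1 behind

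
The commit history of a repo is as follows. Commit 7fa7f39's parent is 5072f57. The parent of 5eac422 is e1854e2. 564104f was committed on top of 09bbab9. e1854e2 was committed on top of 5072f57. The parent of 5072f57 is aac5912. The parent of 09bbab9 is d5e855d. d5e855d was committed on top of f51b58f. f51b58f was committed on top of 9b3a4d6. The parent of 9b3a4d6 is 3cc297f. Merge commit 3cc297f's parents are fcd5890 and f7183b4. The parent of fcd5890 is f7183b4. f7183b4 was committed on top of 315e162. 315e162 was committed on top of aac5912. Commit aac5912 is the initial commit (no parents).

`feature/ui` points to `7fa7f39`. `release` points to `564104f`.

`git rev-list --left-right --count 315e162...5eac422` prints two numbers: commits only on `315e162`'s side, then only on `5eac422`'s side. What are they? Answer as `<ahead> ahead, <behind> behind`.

Reachable from 315e162: {315e162, aac5912}.
Reachable from 5eac422: {5072f57, 5eac422, aac5912, e1854e2}.
Only in 315e162's history (ahead): {315e162} — 1.
Only in 5eac422's history (behind): {5072f57, 5eac422, e1854e2} — 3.

1 ahead, 3 behind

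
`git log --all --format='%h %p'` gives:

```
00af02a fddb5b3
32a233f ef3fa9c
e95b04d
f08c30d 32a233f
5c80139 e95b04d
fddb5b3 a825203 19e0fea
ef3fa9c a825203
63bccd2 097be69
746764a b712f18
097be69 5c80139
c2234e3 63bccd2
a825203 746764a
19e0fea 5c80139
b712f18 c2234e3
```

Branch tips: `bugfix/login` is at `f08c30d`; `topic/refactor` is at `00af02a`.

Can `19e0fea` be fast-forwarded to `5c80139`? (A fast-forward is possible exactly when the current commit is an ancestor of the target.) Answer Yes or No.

No

A fast-forward from 19e0fea to 5c80139 is possible iff 19e0fea is an ancestor of 5c80139.
Ancestors of 5c80139: {5c80139, e95b04d}.
19e0fea is not among them, so fast-forward is not possible.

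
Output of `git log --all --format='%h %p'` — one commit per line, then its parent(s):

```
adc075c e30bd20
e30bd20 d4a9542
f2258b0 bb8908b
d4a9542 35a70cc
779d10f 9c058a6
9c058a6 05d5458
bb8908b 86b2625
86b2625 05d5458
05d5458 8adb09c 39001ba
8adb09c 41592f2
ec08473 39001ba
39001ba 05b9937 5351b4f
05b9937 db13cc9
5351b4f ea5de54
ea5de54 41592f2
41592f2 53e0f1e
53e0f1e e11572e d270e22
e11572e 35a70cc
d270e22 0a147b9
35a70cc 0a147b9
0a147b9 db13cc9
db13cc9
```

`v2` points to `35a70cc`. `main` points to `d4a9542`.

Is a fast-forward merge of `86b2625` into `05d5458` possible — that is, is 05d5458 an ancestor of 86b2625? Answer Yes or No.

A fast-forward from 05d5458 to 86b2625 is possible iff 05d5458 is an ancestor of 86b2625.
Ancestors of 86b2625: {05b9937, 05d5458, 0a147b9, 35a70cc, 39001ba, 41592f2, 5351b4f, 53e0f1e, 86b2625, 8adb09c, d270e22, db13cc9, e11572e, ea5de54}.
05d5458 is among them, so fast-forward is possible.

Yes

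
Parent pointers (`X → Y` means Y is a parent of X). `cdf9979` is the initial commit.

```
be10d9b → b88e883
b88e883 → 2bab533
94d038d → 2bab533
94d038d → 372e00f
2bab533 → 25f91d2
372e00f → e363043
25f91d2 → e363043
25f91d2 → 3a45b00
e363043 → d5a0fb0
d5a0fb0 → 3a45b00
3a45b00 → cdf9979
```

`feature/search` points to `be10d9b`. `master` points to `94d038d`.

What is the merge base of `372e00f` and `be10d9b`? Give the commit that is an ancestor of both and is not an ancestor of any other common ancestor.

Ancestors of 372e00f: {372e00f, 3a45b00, cdf9979, d5a0fb0, e363043}.
Ancestors of be10d9b: {25f91d2, 2bab533, 3a45b00, b88e883, be10d9b, cdf9979, d5a0fb0, e363043}.
Common ancestors: {3a45b00, cdf9979, d5a0fb0, e363043}.
Among these, e363043 is not an ancestor of any other common ancestor — it is the merge base.

e363043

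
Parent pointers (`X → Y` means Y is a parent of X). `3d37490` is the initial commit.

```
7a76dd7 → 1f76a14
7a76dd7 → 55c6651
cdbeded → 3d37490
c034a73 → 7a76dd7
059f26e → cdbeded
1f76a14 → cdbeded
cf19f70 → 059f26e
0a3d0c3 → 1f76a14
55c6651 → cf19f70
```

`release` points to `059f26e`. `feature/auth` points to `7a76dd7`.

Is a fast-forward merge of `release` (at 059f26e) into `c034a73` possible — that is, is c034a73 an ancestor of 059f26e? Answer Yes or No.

A fast-forward from c034a73 to 059f26e is possible iff c034a73 is an ancestor of 059f26e.
Ancestors of 059f26e: {059f26e, 3d37490, cdbeded}.
c034a73 is not among them, so fast-forward is not possible.

No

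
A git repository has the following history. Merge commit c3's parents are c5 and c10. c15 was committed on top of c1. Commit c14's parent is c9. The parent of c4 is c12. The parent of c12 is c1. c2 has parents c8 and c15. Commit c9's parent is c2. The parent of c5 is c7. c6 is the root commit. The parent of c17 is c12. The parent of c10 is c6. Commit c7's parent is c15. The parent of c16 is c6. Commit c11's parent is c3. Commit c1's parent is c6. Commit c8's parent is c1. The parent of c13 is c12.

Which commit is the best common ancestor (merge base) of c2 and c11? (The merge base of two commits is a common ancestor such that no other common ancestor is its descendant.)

Ancestors of c2: {c1, c15, c2, c6, c8}.
Ancestors of c11: {c1, c10, c11, c15, c3, c5, c6, c7}.
Common ancestors: {c1, c15, c6}.
Among these, c15 is not an ancestor of any other common ancestor — it is the merge base.

c15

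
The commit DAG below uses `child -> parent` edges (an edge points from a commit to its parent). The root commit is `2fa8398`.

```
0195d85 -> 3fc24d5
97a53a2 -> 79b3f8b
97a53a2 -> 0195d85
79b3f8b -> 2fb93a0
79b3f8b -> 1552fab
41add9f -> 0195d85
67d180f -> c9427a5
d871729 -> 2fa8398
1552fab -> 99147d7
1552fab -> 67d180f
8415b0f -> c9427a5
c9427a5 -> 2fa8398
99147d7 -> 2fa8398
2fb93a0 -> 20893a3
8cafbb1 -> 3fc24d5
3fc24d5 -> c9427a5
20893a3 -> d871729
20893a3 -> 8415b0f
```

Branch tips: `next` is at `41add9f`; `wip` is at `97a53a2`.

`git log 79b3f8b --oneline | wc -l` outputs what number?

Walking parent pointers from 79b3f8b: reachable set = {1552fab, 20893a3, 2fa8398, 2fb93a0, 67d180f, 79b3f8b, 8415b0f, 99147d7, c9427a5, d871729}.
That is 10 commits.

10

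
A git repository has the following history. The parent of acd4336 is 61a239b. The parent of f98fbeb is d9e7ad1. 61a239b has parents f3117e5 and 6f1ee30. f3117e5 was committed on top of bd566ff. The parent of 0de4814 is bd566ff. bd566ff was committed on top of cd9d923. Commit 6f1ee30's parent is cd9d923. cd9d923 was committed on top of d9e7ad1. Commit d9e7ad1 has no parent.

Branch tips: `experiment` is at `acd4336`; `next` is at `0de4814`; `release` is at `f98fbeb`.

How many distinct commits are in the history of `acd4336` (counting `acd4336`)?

Walking parent pointers from acd4336: reachable set = {61a239b, 6f1ee30, acd4336, bd566ff, cd9d923, d9e7ad1, f3117e5}.
That is 7 commits.

7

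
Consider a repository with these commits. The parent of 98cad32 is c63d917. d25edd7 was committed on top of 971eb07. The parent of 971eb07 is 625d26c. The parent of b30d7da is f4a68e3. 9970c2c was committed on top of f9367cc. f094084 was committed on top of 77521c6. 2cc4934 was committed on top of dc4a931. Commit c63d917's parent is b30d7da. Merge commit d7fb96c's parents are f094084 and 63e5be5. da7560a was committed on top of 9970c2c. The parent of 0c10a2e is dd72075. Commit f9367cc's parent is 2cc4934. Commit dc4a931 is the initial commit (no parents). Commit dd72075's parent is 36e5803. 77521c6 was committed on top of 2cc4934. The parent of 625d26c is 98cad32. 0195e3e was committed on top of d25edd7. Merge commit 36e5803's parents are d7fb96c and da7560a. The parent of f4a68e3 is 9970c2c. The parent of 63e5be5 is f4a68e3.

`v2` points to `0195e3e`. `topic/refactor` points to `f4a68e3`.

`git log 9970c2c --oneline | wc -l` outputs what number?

Walking parent pointers from 9970c2c: reachable set = {2cc4934, 9970c2c, dc4a931, f9367cc}.
That is 4 commits.

4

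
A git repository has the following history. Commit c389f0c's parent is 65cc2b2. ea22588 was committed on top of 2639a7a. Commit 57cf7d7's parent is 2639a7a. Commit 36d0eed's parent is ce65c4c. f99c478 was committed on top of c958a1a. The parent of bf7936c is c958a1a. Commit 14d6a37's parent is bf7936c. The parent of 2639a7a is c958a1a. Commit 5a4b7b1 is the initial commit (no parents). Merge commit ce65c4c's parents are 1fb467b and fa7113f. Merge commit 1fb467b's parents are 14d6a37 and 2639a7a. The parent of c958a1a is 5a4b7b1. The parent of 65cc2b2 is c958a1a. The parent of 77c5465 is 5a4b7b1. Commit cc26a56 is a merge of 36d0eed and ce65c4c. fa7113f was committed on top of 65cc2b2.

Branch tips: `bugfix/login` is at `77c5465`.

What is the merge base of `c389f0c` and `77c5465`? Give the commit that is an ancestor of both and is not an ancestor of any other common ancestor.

Ancestors of c389f0c: {5a4b7b1, 65cc2b2, c389f0c, c958a1a}.
Ancestors of 77c5465: {5a4b7b1, 77c5465}.
Common ancestors: {5a4b7b1}.
The only common ancestor is 5a4b7b1, so it is the merge base.

5a4b7b1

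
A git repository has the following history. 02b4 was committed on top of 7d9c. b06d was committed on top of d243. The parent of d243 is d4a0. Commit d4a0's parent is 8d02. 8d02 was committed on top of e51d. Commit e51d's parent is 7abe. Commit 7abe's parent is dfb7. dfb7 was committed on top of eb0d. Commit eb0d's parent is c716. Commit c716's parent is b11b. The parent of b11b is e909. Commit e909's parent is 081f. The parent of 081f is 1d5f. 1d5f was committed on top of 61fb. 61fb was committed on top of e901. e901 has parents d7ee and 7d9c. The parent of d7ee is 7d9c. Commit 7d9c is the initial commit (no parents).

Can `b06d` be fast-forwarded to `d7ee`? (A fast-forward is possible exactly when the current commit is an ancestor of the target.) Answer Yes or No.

A fast-forward from b06d to d7ee is possible iff b06d is an ancestor of d7ee.
Ancestors of d7ee: {7d9c, d7ee}.
b06d is not among them, so fast-forward is not possible.

No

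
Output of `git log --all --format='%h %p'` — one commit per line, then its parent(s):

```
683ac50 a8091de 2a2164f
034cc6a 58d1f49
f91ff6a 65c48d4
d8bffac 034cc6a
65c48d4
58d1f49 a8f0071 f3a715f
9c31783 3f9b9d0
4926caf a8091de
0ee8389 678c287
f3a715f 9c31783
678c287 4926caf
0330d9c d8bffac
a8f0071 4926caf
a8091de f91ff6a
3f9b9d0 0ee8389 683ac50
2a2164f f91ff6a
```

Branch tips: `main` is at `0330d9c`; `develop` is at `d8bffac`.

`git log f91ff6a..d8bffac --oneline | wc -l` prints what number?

Reachable from d8bffac: {034cc6a, 0ee8389, 2a2164f, 3f9b9d0, 4926caf, 58d1f49, 65c48d4, 678c287, 683ac50, 9c31783, a8091de, a8f0071, d8bffac, f3a715f, f91ff6a}.
Reachable from f91ff6a: {65c48d4, f91ff6a}.
In d8bffac's history but not f91ff6a's: {034cc6a, 0ee8389, 2a2164f, 3f9b9d0, 4926caf, 58d1f49, 678c287, 683ac50, 9c31783, a8091de, a8f0071, d8bffac, f3a715f} — 13 commits.

13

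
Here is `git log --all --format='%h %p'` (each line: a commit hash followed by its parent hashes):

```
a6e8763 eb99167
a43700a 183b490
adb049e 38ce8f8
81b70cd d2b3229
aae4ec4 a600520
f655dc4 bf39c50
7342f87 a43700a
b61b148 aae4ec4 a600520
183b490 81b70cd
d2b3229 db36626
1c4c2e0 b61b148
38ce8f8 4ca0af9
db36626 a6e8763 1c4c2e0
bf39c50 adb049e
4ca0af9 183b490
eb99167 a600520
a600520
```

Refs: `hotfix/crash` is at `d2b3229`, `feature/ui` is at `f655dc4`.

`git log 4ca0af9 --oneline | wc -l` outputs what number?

11

Walking parent pointers from 4ca0af9: reachable set = {183b490, 1c4c2e0, 4ca0af9, 81b70cd, a600520, a6e8763, aae4ec4, b61b148, d2b3229, db36626, eb99167}.
That is 11 commits.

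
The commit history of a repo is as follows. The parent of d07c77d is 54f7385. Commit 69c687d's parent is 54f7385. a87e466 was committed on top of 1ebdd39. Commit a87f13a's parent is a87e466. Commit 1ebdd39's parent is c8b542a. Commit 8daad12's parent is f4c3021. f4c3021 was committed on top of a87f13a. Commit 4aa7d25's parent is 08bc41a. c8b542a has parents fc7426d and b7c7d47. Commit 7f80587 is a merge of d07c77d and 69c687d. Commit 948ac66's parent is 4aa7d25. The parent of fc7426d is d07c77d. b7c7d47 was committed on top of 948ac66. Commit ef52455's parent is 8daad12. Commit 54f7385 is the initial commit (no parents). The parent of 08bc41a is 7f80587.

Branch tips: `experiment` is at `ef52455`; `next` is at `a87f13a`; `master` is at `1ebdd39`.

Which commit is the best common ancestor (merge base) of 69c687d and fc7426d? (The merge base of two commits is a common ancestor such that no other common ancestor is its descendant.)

54f7385

Ancestors of 69c687d: {54f7385, 69c687d}.
Ancestors of fc7426d: {54f7385, d07c77d, fc7426d}.
Common ancestors: {54f7385}.
The only common ancestor is 54f7385, so it is the merge base.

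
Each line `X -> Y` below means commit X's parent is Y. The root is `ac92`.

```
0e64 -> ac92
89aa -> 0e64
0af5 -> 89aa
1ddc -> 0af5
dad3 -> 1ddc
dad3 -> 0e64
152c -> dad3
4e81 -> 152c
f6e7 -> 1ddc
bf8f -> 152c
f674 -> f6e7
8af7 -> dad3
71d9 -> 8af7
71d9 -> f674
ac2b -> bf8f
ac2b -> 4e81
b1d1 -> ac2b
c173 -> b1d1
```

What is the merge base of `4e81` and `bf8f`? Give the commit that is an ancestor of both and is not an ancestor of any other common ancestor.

Ancestors of 4e81: {0af5, 0e64, 152c, 1ddc, 4e81, 89aa, ac92, dad3}.
Ancestors of bf8f: {0af5, 0e64, 152c, 1ddc, 89aa, ac92, bf8f, dad3}.
Common ancestors: {0af5, 0e64, 152c, 1ddc, 89aa, ac92, dad3}.
Among these, 152c is not an ancestor of any other common ancestor — it is the merge base.

152c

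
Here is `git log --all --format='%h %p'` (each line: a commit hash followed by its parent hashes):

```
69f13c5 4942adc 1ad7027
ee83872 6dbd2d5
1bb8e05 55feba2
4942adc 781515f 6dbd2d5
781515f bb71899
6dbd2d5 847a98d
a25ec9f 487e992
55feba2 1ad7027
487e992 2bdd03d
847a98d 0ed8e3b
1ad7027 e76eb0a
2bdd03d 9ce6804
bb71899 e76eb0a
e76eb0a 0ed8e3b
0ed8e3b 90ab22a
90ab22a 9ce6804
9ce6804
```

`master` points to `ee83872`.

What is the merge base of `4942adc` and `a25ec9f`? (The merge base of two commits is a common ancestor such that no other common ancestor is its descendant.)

Ancestors of 4942adc: {0ed8e3b, 4942adc, 6dbd2d5, 781515f, 847a98d, 90ab22a, 9ce6804, bb71899, e76eb0a}.
Ancestors of a25ec9f: {2bdd03d, 487e992, 9ce6804, a25ec9f}.
Common ancestors: {9ce6804}.
The only common ancestor is 9ce6804, so it is the merge base.

9ce6804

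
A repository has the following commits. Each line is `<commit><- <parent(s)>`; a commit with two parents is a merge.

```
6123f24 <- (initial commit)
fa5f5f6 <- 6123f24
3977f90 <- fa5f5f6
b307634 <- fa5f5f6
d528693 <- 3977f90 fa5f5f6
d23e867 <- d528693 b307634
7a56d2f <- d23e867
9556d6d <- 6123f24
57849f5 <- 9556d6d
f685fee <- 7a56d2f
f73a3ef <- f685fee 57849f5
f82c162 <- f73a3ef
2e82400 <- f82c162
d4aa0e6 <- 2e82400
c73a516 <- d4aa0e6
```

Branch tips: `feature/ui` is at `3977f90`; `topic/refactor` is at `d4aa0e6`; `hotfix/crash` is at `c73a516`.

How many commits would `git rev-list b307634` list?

Walking parent pointers from b307634: reachable set = {6123f24, b307634, fa5f5f6}.
That is 3 commits.

3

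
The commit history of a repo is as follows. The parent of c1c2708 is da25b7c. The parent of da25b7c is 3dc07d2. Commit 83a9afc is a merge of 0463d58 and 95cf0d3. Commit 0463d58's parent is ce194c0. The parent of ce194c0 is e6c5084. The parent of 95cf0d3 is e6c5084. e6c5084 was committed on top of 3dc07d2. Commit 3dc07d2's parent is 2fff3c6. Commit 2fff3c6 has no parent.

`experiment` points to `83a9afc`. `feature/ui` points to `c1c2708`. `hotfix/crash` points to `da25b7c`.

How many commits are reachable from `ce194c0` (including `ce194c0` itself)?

4

Walking parent pointers from ce194c0: reachable set = {2fff3c6, 3dc07d2, ce194c0, e6c5084}.
That is 4 commits.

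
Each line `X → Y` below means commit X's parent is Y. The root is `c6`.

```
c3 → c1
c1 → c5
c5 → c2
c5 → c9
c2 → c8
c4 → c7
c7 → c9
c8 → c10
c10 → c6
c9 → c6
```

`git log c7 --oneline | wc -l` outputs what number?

3

Walking parent pointers from c7: reachable set = {c6, c7, c9}.
That is 3 commits.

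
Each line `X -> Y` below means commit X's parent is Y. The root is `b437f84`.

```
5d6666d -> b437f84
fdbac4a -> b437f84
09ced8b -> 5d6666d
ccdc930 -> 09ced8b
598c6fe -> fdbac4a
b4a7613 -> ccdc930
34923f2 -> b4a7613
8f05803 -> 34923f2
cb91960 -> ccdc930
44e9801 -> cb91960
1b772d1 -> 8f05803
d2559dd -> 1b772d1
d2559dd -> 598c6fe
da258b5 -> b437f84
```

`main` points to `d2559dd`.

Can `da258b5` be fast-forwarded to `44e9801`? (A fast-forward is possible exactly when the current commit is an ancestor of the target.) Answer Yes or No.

A fast-forward from da258b5 to 44e9801 is possible iff da258b5 is an ancestor of 44e9801.
Ancestors of 44e9801: {09ced8b, 44e9801, 5d6666d, b437f84, cb91960, ccdc930}.
da258b5 is not among them, so fast-forward is not possible.

No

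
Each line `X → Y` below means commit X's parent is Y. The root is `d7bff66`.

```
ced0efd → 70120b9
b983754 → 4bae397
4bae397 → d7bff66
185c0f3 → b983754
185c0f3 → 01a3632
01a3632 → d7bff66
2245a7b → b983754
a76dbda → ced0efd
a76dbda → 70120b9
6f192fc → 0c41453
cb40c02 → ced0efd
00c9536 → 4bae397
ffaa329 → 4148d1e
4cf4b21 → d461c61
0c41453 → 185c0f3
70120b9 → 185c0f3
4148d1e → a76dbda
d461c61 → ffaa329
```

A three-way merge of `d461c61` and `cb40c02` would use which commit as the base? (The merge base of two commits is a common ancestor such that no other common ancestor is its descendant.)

ced0efd

Ancestors of d461c61: {01a3632, 185c0f3, 4148d1e, 4bae397, 70120b9, a76dbda, b983754, ced0efd, d461c61, d7bff66, ffaa329}.
Ancestors of cb40c02: {01a3632, 185c0f3, 4bae397, 70120b9, b983754, cb40c02, ced0efd, d7bff66}.
Common ancestors: {01a3632, 185c0f3, 4bae397, 70120b9, b983754, ced0efd, d7bff66}.
Among these, ced0efd is not an ancestor of any other common ancestor — it is the merge base.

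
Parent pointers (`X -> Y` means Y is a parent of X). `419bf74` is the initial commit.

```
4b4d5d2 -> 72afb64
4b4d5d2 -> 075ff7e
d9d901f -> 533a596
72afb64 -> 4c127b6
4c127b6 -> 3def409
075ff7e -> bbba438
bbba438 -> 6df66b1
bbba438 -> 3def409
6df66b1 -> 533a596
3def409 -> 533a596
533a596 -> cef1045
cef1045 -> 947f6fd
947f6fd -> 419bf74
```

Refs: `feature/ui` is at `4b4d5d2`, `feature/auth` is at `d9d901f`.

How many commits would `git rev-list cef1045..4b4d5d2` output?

Reachable from 4b4d5d2: {075ff7e, 3def409, 419bf74, 4b4d5d2, 4c127b6, 533a596, 6df66b1, 72afb64, 947f6fd, bbba438, cef1045}.
Reachable from cef1045: {419bf74, 947f6fd, cef1045}.
In 4b4d5d2's history but not cef1045's: {075ff7e, 3def409, 4b4d5d2, 4c127b6, 533a596, 6df66b1, 72afb64, bbba438} — 8 commits.

8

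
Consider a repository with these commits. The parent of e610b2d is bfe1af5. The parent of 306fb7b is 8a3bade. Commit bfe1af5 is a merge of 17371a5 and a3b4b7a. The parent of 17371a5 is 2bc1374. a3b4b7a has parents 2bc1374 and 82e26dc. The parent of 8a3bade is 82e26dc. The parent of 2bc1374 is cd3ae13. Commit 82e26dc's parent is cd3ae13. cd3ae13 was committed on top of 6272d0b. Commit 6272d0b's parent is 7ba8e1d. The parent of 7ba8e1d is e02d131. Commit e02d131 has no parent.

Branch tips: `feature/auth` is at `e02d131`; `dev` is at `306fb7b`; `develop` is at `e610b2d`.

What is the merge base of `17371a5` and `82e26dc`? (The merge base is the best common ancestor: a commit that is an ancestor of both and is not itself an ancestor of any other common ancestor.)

Ancestors of 17371a5: {17371a5, 2bc1374, 6272d0b, 7ba8e1d, cd3ae13, e02d131}.
Ancestors of 82e26dc: {6272d0b, 7ba8e1d, 82e26dc, cd3ae13, e02d131}.
Common ancestors: {6272d0b, 7ba8e1d, cd3ae13, e02d131}.
Among these, cd3ae13 is not an ancestor of any other common ancestor — it is the merge base.

cd3ae13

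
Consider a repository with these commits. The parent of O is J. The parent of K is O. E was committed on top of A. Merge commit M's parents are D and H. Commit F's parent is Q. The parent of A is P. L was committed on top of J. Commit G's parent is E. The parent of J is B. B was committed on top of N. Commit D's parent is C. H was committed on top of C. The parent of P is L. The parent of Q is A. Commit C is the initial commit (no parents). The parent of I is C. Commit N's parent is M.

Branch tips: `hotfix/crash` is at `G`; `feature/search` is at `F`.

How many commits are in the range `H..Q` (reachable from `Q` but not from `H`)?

9

Reachable from Q: {A, B, C, D, H, J, L, M, N, P, Q}.
Reachable from H: {C, H}.
In Q's history but not H's: {A, B, D, J, L, M, N, P, Q} — 9 commits.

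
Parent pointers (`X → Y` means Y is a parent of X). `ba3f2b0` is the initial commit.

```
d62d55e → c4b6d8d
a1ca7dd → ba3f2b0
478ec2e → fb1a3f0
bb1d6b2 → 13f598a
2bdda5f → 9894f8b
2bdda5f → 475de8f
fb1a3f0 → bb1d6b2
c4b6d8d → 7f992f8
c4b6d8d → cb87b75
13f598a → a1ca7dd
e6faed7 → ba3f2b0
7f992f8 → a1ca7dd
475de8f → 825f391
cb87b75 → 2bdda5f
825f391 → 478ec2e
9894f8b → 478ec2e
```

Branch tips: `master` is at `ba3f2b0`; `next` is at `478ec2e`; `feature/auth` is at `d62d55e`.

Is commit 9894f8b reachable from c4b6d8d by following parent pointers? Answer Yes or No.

Ancestors of c4b6d8d (commits reachable by following parents): {13f598a, 2bdda5f, 475de8f, 478ec2e, 7f992f8, 825f391, 9894f8b, a1ca7dd, ba3f2b0, bb1d6b2, c4b6d8d, cb87b75, fb1a3f0}.
9894f8b is in that set, so it is an ancestor of c4b6d8d.

Yes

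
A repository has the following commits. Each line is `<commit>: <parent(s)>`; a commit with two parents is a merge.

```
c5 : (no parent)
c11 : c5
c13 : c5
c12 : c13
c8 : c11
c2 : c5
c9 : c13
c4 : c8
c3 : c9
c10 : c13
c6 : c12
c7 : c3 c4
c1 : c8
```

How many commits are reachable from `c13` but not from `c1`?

Reachable from c13: {c13, c5}.
Reachable from c1: {c1, c11, c5, c8}.
In c13's history but not c1's: {c13} — 1 commit.

1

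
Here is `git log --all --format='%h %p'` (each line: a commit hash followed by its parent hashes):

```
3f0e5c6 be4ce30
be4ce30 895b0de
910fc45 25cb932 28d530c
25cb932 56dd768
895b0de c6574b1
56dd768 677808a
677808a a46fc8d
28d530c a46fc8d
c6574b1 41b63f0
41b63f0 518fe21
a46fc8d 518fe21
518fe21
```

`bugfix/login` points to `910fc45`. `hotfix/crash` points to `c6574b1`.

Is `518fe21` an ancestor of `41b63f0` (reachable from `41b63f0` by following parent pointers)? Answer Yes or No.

Ancestors of 41b63f0 (commits reachable by following parents): {41b63f0, 518fe21}.
518fe21 is in that set, so it is an ancestor of 41b63f0.

Yes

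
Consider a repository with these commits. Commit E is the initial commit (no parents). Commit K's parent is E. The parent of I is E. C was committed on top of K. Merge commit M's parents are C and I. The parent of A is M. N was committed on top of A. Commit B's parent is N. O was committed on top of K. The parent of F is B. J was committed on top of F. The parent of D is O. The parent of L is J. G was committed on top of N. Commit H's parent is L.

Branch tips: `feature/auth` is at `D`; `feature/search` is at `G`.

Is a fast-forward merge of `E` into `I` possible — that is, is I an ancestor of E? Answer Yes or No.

No

A fast-forward from I to E is possible iff I is an ancestor of E.
Ancestors of E: {E}.
I is not among them, so fast-forward is not possible.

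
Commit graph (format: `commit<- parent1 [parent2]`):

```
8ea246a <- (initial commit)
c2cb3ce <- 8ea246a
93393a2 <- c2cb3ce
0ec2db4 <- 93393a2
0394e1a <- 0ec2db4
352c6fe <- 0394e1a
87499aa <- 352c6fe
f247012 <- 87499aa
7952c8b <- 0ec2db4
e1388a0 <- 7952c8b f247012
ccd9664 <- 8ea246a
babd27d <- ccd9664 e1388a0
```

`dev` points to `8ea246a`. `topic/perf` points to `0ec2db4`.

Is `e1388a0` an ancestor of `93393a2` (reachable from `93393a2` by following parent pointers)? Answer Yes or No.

No

Ancestors of 93393a2: {8ea246a, 93393a2, c2cb3ce}.
e1388a0 is not in that set, so it is not an ancestor of 93393a2.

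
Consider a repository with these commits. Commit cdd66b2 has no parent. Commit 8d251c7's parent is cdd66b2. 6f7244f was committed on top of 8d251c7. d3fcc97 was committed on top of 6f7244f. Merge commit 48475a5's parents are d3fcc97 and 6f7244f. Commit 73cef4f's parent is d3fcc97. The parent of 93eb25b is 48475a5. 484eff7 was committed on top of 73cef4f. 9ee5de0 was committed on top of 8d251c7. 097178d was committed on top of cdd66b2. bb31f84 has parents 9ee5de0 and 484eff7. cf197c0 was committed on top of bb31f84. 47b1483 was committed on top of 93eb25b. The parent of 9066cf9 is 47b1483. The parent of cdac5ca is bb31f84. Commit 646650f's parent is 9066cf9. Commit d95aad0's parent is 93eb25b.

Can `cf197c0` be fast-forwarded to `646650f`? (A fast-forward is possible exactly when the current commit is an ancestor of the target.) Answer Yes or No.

A fast-forward from cf197c0 to 646650f is possible iff cf197c0 is an ancestor of 646650f.
Ancestors of 646650f: {47b1483, 48475a5, 646650f, 6f7244f, 8d251c7, 9066cf9, 93eb25b, cdd66b2, d3fcc97}.
cf197c0 is not among them, so fast-forward is not possible.

No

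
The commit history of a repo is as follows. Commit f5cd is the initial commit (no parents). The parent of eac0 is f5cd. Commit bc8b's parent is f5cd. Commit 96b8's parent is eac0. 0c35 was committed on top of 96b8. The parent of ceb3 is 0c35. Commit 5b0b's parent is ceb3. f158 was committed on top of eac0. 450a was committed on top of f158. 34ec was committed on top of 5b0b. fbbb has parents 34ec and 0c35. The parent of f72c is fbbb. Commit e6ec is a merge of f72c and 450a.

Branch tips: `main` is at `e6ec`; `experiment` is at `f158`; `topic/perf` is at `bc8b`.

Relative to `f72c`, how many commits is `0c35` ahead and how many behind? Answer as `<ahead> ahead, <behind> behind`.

Reachable from 0c35: {0c35, 96b8, eac0, f5cd}.
Reachable from f72c: {0c35, 34ec, 5b0b, 96b8, ceb3, eac0, f5cd, f72c, fbbb}.
Only in 0c35's history (ahead): {} — 0.
Only in f72c's history (behind): {34ec, 5b0b, ceb3, f72c, fbbb} — 5.

0 ahead, 5 behind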